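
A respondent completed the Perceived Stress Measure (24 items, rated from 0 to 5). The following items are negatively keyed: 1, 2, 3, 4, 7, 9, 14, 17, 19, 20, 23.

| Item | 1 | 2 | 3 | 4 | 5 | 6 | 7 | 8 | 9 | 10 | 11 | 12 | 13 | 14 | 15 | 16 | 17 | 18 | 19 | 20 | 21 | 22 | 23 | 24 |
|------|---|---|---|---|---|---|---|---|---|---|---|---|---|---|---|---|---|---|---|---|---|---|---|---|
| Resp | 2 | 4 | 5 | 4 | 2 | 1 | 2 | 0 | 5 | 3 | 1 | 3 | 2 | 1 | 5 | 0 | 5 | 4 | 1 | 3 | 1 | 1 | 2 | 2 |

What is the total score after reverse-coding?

Raw sum = 59. Negatively keyed items: 1, 2, 3, 4, 7, 9, 14, 17, 19, 20, 23; their raw sum = 34.
Each reversal replaces raw with 5 − raw, changing the total by 5 − 2·raw per item.
Total = 59 + 11·5 − 2·34 = 59 + 55 − 68 = 46

46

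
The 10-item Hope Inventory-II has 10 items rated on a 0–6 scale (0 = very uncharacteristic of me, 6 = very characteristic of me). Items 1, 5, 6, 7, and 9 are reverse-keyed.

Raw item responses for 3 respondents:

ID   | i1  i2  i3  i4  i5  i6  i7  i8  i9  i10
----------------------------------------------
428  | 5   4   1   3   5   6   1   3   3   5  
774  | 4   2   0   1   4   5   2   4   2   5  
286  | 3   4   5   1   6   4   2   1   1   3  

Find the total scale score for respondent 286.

28

Respondent 286 raw: 3, 4, 5, 1, 6, 4, 2, 1, 1, 3.
Reverse-coded (reverse-coded value = 6 − response):
  item 1: 6 − 3 = 3
  item 2: 4
  item 3: 5
  item 4: 1
  item 5: 6 − 6 = 0
  item 6: 6 − 4 = 2
  item 7: 6 − 2 = 4
  item 8: 1
  item 9: 6 − 1 = 5
  item 10: 3
Sum = 3 + 4 + 5 + 1 + 0 + 2 + 4 + 1 + 5 + 3 = 28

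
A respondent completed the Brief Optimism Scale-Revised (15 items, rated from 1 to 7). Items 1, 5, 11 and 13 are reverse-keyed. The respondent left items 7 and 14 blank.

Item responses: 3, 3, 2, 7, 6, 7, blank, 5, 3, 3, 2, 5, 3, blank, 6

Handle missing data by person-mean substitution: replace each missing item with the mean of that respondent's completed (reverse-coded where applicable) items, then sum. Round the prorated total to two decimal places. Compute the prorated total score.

Reverse-coded (reverse-coded value = 8 − response):
  item 1: 8 − 3 = 5
  item 5: 8 − 6 = 2
  item 11: 8 − 2 = 6
  item 13: 8 − 3 = 5
Completed scored items (13 of 15): 5, 3, 2, 7, 2, 7, 5, 3, 3, 6, 5, 5, 6; sum = 59.
Person mean = 59 / 13 ≈ 4.5385
Prorated total = (59 / 13) × 15 = 68.08 (to 2 dp)

68.08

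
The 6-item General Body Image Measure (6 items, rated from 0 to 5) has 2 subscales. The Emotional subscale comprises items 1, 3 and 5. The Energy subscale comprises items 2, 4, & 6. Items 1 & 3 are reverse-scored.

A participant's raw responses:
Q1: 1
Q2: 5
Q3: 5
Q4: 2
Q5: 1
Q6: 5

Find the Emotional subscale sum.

5

Emotional items: 1, 3, 5.
Of these, items 1 and 3 are reverse-scored; reversed = (0+5) − raw = 5 − raw.
  item 1: 5 − 1 = 4
  item 3: 5 − 5 = 0
  item 5: 1
Sum = 4 + 0 + 1 = 5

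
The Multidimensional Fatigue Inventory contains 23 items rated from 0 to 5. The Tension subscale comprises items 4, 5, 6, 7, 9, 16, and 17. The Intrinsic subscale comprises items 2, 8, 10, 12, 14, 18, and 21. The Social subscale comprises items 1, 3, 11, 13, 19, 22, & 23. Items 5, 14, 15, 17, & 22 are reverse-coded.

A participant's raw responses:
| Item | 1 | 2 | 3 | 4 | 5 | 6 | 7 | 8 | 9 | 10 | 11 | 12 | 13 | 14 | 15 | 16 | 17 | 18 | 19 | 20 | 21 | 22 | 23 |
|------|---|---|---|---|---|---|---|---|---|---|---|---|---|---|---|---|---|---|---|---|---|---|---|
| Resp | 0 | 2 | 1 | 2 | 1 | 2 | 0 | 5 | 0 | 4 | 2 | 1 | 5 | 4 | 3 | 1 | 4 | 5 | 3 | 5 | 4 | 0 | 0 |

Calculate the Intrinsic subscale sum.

22

Intrinsic items: 2, 8, 10, 12, 14, 18, 21.
Of these, item 14 is reverse-coded; on a 0–5 scale, reversed = 5 − raw.
  item 2: 2
  item 8: 5
  item 10: 4
  item 12: 1
  item 14: 5 − 4 = 1
  item 18: 5
  item 21: 4
Sum = 2 + 5 + 4 + 1 + 1 + 5 + 4 = 22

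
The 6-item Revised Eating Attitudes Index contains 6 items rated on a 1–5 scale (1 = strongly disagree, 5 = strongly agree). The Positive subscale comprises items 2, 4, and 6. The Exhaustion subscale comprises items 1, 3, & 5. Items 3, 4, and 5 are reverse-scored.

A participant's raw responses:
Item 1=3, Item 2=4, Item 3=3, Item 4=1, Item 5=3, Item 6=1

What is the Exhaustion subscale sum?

9

Exhaustion items: 1, 3, 5.
Of these, items 3 & 5 are reverse-scored; reversed = (1+5) − raw = 6 − raw.
  item 1: 3
  item 3: 6 − 3 = 3
  item 5: 6 − 3 = 3
Sum = 3 + 3 + 3 = 9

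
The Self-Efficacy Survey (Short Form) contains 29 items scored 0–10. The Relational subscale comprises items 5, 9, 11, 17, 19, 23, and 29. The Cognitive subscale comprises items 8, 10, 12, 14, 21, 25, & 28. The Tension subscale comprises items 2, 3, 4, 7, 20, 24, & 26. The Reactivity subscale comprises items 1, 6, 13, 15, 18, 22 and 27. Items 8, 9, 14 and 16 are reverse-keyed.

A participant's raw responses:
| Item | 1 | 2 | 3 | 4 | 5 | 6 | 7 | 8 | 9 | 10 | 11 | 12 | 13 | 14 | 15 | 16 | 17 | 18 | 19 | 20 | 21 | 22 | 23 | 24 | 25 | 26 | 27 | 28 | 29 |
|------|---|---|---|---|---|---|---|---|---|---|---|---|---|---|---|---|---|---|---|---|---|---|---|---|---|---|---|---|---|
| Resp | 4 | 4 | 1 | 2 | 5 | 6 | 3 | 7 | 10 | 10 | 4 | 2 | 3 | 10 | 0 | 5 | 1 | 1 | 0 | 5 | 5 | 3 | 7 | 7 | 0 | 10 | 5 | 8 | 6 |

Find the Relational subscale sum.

Relational items: 5, 9, 11, 17, 19, 23, 29.
Of these, item 9 is reverse-keyed; on a 0–10 scale, reversed = 10 − raw.
  item 5: 5
  item 9: 10 − 10 = 0
  item 11: 4
  item 17: 1
  item 19: 0
  item 23: 7
  item 29: 6
Sum = 5 + 0 + 4 + 1 + 0 + 7 + 6 = 23

23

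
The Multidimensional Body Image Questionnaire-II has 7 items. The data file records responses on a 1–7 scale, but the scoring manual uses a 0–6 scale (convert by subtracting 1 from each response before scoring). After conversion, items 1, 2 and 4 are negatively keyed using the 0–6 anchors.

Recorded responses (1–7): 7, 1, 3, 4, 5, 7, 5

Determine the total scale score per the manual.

Convert to 0–6: 6, 0, 2, 3, 4, 6, 4
Reverse-coded (reversed = (0+6) − raw = 6 − raw):
  item 1: 6 − 6 = 0
  item 2: 6 − 0 = 6
  item 4: 6 − 3 = 3
Scored: 0, 6, 2, 3, 4, 6, 4
Total = 25

25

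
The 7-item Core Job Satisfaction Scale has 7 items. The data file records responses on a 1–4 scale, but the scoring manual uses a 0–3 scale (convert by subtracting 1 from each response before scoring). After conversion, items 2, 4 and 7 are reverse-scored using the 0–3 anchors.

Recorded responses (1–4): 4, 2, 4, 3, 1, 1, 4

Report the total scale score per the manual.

Convert to 0–3: 3, 1, 3, 2, 0, 0, 3
Reverse-coded (reversed = (0+3) − raw = 3 − raw):
  item 2: 3 − 1 = 2
  item 4: 3 − 2 = 1
  item 7: 3 − 3 = 0
Scored: 3, 2, 3, 1, 0, 0, 0
Total = 9

9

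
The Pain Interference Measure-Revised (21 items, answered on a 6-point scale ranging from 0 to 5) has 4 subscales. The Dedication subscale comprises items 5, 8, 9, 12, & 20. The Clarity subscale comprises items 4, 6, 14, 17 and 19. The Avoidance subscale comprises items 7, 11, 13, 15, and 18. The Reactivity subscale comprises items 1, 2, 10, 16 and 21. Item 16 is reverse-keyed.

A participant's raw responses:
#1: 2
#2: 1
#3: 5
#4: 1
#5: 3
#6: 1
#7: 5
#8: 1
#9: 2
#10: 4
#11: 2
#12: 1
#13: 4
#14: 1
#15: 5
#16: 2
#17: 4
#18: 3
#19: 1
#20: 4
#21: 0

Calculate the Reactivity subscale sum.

10

Reactivity items: 1, 2, 10, 16, 21.
Of these, item 16 is reverse-keyed; reverse-coded value = 5 − response.
  item 1: 2
  item 2: 1
  item 10: 4
  item 16: 5 − 2 = 3
  item 21: 0
Sum = 2 + 1 + 4 + 3 + 0 = 10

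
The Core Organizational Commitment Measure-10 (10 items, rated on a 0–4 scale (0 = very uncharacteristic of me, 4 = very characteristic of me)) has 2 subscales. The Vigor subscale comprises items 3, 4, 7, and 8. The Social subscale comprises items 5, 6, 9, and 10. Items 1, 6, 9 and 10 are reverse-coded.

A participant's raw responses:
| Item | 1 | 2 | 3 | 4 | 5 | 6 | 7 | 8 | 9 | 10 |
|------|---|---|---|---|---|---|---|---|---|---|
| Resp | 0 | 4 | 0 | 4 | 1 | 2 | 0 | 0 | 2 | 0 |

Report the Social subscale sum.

9

Social items: 5, 6, 9, 10.
Of these, items 6, 9, & 10 are reverse-coded; on a 0–4 scale, reversed = 4 − raw.
  item 5: 1
  item 6: 4 − 2 = 2
  item 9: 4 − 2 = 2
  item 10: 4 − 0 = 4
Sum = 1 + 2 + 2 + 4 = 9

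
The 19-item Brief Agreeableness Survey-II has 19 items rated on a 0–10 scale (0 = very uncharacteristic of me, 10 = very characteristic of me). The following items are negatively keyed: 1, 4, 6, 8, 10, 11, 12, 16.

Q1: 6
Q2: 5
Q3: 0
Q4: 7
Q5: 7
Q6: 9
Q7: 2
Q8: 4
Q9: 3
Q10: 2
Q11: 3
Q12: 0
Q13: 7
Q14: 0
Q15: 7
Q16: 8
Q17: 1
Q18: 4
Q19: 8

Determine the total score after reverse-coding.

Negatively keyed items use 10 − raw:
  item 1: 10 − 6 = 4
  item 4: 10 − 7 = 3
  item 6: 10 − 9 = 1
  item 8: 10 − 4 = 6
  item 10: 10 − 2 = 8
  item 11: 10 − 3 = 7
  item 12: 10 − 0 = 10
  item 16: 10 − 8 = 2
Scored items: 4, 5, 0, 3, 7, 1, 2, 6, 3, 8, 7, 10, 7, 0, 7, 2, 1, 4, 8
Total = 4 + 5 + 0 + 3 + 7 + 1 + 2 + 6 + 3 + 8 + 7 + 10 + 7 + 0 + 7 + 2 + 1 + 4 + 8 = 85

85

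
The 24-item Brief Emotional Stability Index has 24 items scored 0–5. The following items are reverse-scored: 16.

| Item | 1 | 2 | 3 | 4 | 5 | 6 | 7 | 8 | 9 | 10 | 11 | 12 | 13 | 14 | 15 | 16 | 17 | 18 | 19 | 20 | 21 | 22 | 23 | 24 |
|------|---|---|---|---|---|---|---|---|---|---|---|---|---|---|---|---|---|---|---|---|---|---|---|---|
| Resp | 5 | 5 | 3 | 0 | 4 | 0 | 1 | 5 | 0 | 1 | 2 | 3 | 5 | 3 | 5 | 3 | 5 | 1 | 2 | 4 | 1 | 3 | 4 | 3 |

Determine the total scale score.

67

Reversing item 16 with 5 − raw:
Total = 5 + 5 + 3 + 0 + 4 + 0 + 1 + 5 + 0 + 1 + 2 + 3 + 5 + 3 + 5 + (5−3) + 5 + 1 + 2 + 4 + 1 + 3 + 4 + 3
      = 5 + 5 + 3 + 0 + 4 + 0 + 1 + 5 + 0 + 1 + 2 + 3 + 5 + 3 + 5 + 2 + 5 + 1 + 2 + 4 + 1 + 3 + 4 + 3 = 67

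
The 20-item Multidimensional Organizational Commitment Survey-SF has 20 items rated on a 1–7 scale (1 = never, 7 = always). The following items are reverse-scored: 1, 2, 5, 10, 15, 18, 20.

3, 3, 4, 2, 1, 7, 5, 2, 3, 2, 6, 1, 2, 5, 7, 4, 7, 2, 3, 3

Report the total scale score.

86

Reverse-scored items use 8 − raw:
  item 1: 8 − 3 = 5
  item 2: 8 − 3 = 5
  item 5: 8 − 1 = 7
  item 10: 8 − 2 = 6
  item 15: 8 − 7 = 1
  item 18: 8 − 2 = 6
  item 20: 8 − 3 = 5
Scored responses: 5, 5, 4, 2, 7, 7, 5, 2, 3, 6, 6, 1, 2, 5, 1, 4, 7, 6, 3, 5
Total = 5 + 5 + 4 + 2 + 7 + 7 + 5 + 2 + 3 + 6 + 6 + 1 + 2 + 5 + 1 + 4 + 7 + 6 + 3 + 5 = 86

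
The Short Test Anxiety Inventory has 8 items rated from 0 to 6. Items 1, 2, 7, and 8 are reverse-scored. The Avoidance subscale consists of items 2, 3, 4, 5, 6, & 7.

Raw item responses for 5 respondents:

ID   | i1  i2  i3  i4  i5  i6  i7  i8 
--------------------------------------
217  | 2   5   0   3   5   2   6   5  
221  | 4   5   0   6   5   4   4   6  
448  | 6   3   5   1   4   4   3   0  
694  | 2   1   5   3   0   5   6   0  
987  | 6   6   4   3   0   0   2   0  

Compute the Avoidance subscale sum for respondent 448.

20

Respondent 448 raw: 6, 3, 5, 1, 4, 4, 3, 0.
Avoidance items: 2, 3, 4, 5, 6, 7.
Reverse-coded (reversed = (0+6) − raw = 6 − raw):
  item 2: 6 − 3 = 3
  item 3: 5
  item 4: 1
  item 5: 4
  item 6: 4
  item 7: 6 − 3 = 3
Sum = 3 + 5 + 1 + 4 + 4 + 3 = 20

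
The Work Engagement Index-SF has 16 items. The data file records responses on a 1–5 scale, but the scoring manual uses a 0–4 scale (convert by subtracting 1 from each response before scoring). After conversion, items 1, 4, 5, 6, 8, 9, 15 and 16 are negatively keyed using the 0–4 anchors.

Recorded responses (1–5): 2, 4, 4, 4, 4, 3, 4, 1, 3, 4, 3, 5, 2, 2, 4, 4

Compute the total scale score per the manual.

Convert to 0–4: 1, 3, 3, 3, 3, 2, 3, 0, 2, 3, 2, 4, 1, 1, 3, 3
Reverse-coded (reversed = (0+4) − raw = 4 − raw):
  item 1: 4 − 1 = 3
  item 4: 4 − 3 = 1
  item 5: 4 − 3 = 1
  item 6: 4 − 2 = 2
  item 8: 4 − 0 = 4
  item 9: 4 − 2 = 2
  item 15: 4 − 3 = 1
  item 16: 4 − 3 = 1
Scored: 3, 3, 3, 1, 1, 2, 3, 4, 2, 3, 2, 4, 1, 1, 1, 1
Total = 35

35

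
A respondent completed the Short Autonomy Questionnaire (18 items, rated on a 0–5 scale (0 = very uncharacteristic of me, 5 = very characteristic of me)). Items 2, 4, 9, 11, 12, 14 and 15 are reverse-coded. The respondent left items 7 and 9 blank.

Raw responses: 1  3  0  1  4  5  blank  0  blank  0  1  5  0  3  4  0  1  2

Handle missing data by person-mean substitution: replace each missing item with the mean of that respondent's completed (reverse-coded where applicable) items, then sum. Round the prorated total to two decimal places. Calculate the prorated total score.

Reverse-coded (on a 0–5 scale, reversed = 5 − raw):
  item 2: 5 − 3 = 2
  item 4: 5 − 1 = 4
  item 11: 5 − 1 = 4
  item 12: 5 − 5 = 0
  item 14: 5 − 3 = 2
  item 15: 5 − 4 = 1
Completed scored items (16 of 18): 1, 2, 0, 4, 4, 5, 0, 0, 4, 0, 0, 2, 1, 0, 1, 2; sum = 26.
Person mean = 26 / 16 ≈ 1.6250
Prorated total = (26 / 16) × 18 = 29.25 (to 2 dp)

29.25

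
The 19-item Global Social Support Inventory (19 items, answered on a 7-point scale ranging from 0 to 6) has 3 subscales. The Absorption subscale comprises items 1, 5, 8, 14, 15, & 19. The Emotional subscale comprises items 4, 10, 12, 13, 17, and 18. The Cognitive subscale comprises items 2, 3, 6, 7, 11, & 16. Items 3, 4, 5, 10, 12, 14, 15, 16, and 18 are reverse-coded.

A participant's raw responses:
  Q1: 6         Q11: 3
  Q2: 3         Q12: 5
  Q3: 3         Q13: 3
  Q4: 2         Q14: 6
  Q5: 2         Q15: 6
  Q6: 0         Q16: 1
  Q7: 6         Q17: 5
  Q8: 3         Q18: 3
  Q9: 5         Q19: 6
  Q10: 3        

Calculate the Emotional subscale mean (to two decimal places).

Emotional items: 4, 10, 12, 13, 17, 18.
Of these, items 4, 10, 12, & 18 are reverse-coded; on a 0–6 scale, reversed = 6 − raw.
  item 4: 6 − 2 = 4
  item 10: 6 − 3 = 3
  item 12: 6 − 5 = 1
  item 13: 3
  item 17: 5
  item 18: 6 − 3 = 3
Sum = 4 + 3 + 1 + 3 + 5 + 3 = 19
Mean = 19 / 6 = 3.17

3.17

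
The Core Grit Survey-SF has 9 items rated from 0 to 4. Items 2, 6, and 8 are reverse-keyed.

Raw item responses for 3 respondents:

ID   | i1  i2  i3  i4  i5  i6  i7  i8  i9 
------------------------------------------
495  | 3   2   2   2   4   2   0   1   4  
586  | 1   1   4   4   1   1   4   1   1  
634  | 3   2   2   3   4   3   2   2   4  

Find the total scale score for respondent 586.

24

Respondent 586 raw: 1, 1, 4, 4, 1, 1, 4, 1, 1.
Reverse-coded (reversed = (0+4) − raw = 4 − raw):
  item 1: 1
  item 2: 4 − 1 = 3
  item 3: 4
  item 4: 4
  item 5: 1
  item 6: 4 − 1 = 3
  item 7: 4
  item 8: 4 − 1 = 3
  item 9: 1
Sum = 1 + 3 + 4 + 4 + 1 + 3 + 4 + 3 + 1 = 24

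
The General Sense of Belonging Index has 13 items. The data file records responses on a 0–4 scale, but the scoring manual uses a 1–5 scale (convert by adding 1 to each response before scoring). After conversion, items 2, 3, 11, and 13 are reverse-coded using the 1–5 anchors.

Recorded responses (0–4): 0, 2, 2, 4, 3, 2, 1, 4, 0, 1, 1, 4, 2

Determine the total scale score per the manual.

Convert to 1–5: 1, 3, 3, 5, 4, 3, 2, 5, 1, 2, 2, 5, 3
Reverse-coded (on a 1–5 scale, reversed = 6 − raw):
  item 2: 6 − 3 = 3
  item 3: 6 − 3 = 3
  item 11: 6 − 2 = 4
  item 13: 6 − 3 = 3
Scored: 1, 3, 3, 5, 4, 3, 2, 5, 1, 2, 4, 5, 3
Total = 41

41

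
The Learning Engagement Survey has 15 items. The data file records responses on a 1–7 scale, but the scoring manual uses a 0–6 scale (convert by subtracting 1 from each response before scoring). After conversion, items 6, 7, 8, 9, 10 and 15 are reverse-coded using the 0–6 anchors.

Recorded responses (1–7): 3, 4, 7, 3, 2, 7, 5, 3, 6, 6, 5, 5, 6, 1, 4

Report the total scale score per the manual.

38

Convert to 0–6: 2, 3, 6, 2, 1, 6, 4, 2, 5, 5, 4, 4, 5, 0, 3
Reverse-coded (on a 0–6 scale, reversed = 6 − raw):
  item 6: 6 − 6 = 0
  item 7: 6 − 4 = 2
  item 8: 6 − 2 = 4
  item 9: 6 − 5 = 1
  item 10: 6 − 5 = 1
  item 15: 6 − 3 = 3
Scored: 2, 3, 6, 2, 1, 0, 2, 4, 1, 1, 4, 4, 5, 0, 3
Total = 38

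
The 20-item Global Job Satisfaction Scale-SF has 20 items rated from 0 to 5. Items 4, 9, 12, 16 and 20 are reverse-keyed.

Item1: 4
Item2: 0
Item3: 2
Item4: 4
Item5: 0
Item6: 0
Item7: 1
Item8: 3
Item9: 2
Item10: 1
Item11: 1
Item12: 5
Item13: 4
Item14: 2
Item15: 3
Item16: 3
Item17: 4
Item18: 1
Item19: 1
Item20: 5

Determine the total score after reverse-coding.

Reverse-keyed items use 5 − raw:
  item 4: 5 − 4 = 1
  item 9: 5 − 2 = 3
  item 12: 5 − 5 = 0
  item 16: 5 − 3 = 2
  item 20: 5 − 5 = 0
Scored responses: 4, 0, 2, 1, 0, 0, 1, 3, 3, 1, 1, 0, 4, 2, 3, 2, 4, 1, 1, 0
Total = 4 + 0 + 2 + 1 + 0 + 0 + 1 + 3 + 3 + 1 + 1 + 0 + 4 + 2 + 3 + 2 + 4 + 1 + 1 + 0 = 33

33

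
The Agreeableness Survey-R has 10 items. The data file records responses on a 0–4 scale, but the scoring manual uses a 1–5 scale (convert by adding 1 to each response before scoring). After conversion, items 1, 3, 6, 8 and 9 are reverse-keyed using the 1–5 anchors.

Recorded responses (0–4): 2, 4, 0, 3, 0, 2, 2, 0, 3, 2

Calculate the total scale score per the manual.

Convert to 1–5: 3, 5, 1, 4, 1, 3, 3, 1, 4, 3
Reverse-coded (reverse-coded value = 6 − response):
  item 1: 6 − 3 = 3
  item 3: 6 − 1 = 5
  item 6: 6 − 3 = 3
  item 8: 6 − 1 = 5
  item 9: 6 − 4 = 2
Scored: 3, 5, 5, 4, 1, 3, 3, 5, 2, 3
Total = 34

34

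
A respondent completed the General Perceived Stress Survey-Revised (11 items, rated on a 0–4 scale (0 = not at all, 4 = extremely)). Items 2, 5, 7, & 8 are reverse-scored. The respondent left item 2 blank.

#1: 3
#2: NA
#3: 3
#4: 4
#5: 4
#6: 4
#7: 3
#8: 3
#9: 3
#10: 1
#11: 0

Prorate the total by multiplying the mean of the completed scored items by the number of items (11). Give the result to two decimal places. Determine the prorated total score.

Reverse-coded (reverse-coded value = 4 − response):
  item 5: 4 − 4 = 0
  item 7: 4 − 3 = 1
  item 8: 4 − 3 = 1
Completed scored items (10 of 11): 3, 3, 4, 0, 4, 1, 1, 3, 1, 0; sum = 20.
Person mean = 20 / 10 ≈ 2.0000
Prorated total = (20 / 10) × 11 = 22.00 (to 2 dp)

22.00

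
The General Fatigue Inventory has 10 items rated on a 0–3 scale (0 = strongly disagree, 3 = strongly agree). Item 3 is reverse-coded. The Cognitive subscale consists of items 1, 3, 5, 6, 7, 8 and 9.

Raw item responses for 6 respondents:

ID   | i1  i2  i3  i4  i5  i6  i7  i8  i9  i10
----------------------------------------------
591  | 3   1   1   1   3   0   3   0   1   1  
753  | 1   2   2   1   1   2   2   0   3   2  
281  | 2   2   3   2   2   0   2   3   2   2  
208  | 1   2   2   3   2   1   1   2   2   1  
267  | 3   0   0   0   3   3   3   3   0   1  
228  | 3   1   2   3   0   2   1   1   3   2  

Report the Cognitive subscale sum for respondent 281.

11

Respondent 281 raw: 2, 2, 3, 2, 2, 0, 2, 3, 2, 2.
Cognitive items: 1, 3, 5, 6, 7, 8, 9.
Reverse-coded (reverse-coded value = 3 − response):
  item 1: 2
  item 3: 3 − 3 = 0
  item 5: 2
  item 6: 0
  item 7: 2
  item 8: 3
  item 9: 2
Sum = 2 + 0 + 2 + 0 + 2 + 3 + 2 = 11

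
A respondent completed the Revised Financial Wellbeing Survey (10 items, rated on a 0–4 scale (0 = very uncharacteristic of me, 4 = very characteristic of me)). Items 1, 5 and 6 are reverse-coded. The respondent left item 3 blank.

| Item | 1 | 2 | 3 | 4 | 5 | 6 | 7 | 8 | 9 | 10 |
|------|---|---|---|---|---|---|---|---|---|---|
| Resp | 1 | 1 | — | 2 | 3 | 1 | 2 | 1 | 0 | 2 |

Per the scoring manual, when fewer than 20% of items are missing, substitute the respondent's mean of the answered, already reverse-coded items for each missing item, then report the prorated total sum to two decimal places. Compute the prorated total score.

16.67

Reverse-coded (reverse-coded value = 4 − response):
  item 1: 4 − 1 = 3
  item 5: 4 − 3 = 1
  item 6: 4 − 1 = 3
Completed scored items (9 of 10): 3, 1, 2, 1, 3, 2, 1, 0, 2; sum = 15.
Person mean = 15 / 9 ≈ 1.6667
Prorated total = (15 / 9) × 10 = 16.67 (to 2 dp)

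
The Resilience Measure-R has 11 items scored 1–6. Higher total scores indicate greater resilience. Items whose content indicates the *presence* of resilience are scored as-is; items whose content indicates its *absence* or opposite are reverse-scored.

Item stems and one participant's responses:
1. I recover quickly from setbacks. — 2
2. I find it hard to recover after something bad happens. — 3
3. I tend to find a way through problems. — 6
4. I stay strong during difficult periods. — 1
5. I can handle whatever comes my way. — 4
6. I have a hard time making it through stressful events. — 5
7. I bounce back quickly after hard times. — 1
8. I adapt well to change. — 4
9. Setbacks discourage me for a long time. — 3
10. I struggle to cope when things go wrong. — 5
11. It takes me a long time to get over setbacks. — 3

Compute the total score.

Items 2, 6, 9, 10, 11 describe the absence/opposite of resilience → reverse-score.
reversed = (1+6) − raw = 7 − raw.
  item 1: 2
  item 2: 7 − 3 = 4
  item 3: 6
  item 4: 1
  item 5: 4
  item 6: 7 − 5 = 2
  item 7: 1
  item 8: 4
  item 9: 7 − 3 = 4
  item 10: 7 − 5 = 2
  item 11: 7 − 3 = 4
Total = 2 + 4 + 6 + 1 + 4 + 2 + 1 + 4 + 4 + 2 + 4 = 34

34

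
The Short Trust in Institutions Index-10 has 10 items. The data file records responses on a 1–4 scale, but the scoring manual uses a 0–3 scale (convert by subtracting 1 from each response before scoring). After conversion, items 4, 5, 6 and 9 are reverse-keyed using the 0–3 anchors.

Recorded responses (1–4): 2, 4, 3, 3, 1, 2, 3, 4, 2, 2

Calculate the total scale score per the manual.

Convert to 0–3: 1, 3, 2, 2, 0, 1, 2, 3, 1, 1
Reverse-coded (reverse-coded value = 3 − response):
  item 4: 3 − 2 = 1
  item 5: 3 − 0 = 3
  item 6: 3 − 1 = 2
  item 9: 3 − 1 = 2
Scored: 1, 3, 2, 1, 3, 2, 2, 3, 2, 1
Total = 20

20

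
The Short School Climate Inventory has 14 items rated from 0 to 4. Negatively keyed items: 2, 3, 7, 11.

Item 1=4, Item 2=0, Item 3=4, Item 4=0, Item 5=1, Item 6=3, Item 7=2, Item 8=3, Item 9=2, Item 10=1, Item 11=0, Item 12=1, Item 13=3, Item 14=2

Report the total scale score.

30

Apply reverse scoring (reverse-coded value = 4 − response):
  item 2: 4 − 0 = 4
  item 3: 4 − 4 = 0
  item 7: 4 − 2 = 2
  item 11: 4 − 0 = 4
Scored items: 4, 4, 0, 0, 1, 3, 2, 3, 2, 1, 4, 1, 3, 2
Total = 4 + 4 + 0 + 0 + 1 + 3 + 2 + 3 + 2 + 1 + 4 + 1 + 3 + 2 = 30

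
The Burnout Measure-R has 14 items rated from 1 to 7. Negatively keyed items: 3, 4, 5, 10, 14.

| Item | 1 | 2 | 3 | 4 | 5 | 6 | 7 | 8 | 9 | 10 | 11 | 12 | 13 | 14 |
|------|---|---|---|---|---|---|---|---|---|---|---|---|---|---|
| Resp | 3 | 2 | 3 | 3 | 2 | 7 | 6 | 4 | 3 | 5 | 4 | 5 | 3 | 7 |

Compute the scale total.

Reversing items 3, 4, 5, 10 and 14 with 8 − raw:
Total = 3 + 2 + (8−3) + (8−3) + (8−2) + 7 + 6 + 4 + 3 + (8−5) + 4 + 5 + 3 + (8−7)
      = 3 + 2 + 5 + 5 + 6 + 7 + 6 + 4 + 3 + 3 + 4 + 5 + 3 + 1 = 57

57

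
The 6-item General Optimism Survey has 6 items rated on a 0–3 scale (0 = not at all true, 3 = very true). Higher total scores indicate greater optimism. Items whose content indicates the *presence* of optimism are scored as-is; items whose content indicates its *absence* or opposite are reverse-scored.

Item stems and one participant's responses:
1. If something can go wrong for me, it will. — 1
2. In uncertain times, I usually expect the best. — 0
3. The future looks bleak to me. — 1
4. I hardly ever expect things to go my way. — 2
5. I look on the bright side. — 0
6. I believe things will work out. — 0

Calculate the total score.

Items 1, 3, 4 describe the absence/opposite of optimism → reverse-score.
reversed = (0+3) − raw = 3 − raw.
  item 1: 3 − 1 = 2
  item 2: 0
  item 3: 3 − 1 = 2
  item 4: 3 − 2 = 1
  item 5: 0
  item 6: 0
Total = 2 + 0 + 2 + 1 + 0 + 0 = 5

5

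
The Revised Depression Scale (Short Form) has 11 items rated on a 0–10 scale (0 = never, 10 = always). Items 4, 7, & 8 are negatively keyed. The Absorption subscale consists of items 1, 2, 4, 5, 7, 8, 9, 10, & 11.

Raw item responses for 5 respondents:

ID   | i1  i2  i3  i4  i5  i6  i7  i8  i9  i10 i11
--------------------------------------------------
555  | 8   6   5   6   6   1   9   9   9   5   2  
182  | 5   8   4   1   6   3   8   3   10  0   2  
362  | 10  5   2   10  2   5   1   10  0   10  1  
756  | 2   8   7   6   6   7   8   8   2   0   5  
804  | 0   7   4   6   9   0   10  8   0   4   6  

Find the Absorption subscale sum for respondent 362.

37

Respondent 362 raw: 10, 5, 2, 10, 2, 5, 1, 10, 0, 10, 1.
Absorption items: 1, 2, 4, 5, 7, 8, 9, 10, 11.
Reverse-coded (reversed = (0+10) − raw = 10 − raw):
  item 1: 10
  item 2: 5
  item 4: 10 − 10 = 0
  item 5: 2
  item 7: 10 − 1 = 9
  item 8: 10 − 10 = 0
  item 9: 0
  item 10: 10
  item 11: 1
Sum = 10 + 5 + 0 + 2 + 9 + 0 + 0 + 10 + 1 = 37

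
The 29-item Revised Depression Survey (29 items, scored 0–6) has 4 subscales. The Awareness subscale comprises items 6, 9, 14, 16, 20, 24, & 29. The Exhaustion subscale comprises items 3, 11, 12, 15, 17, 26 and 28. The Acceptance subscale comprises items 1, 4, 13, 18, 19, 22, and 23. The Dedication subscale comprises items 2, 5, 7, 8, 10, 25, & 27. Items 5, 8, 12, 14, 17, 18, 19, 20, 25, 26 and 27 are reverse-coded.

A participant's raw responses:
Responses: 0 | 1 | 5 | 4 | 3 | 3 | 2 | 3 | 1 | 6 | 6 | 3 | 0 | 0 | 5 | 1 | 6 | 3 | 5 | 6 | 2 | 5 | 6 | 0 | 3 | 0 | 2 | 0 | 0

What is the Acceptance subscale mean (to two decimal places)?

Acceptance items: 1, 4, 13, 18, 19, 22, 23.
Of these, items 18 & 19 are reverse-coded; reversed = (0+6) − raw = 6 − raw.
  item 1: 0
  item 4: 4
  item 13: 0
  item 18: 6 − 3 = 3
  item 19: 6 − 5 = 1
  item 22: 5
  item 23: 6
Sum = 0 + 4 + 0 + 3 + 1 + 5 + 6 = 19
Mean = 19 / 7 = 2.71

2.71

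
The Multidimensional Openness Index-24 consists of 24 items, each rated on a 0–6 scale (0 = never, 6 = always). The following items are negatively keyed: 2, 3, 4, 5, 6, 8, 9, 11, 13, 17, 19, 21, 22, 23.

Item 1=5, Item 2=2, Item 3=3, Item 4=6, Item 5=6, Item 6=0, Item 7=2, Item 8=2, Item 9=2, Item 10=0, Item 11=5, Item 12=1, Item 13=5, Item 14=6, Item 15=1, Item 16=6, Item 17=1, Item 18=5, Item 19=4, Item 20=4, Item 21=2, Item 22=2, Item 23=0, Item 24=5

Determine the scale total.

Reversing items 2, 3, 4, 5, 6, 8, 9, 11, 13, 17, 19, 21, 22, & 23 with 6 − raw:
Total = 5 + (6−2) + (6−3) + (6−6) + (6−6) + (6−0) + 2 + (6−2) + (6−2) + 0 + (6−5) + 1 + (6−5) + 6 + 1 + 6 + (6−1) + 5 + (6−4) + 4 + (6−2) + (6−2) + (6−0) + 5
      = 5 + 4 + 3 + 0 + 0 + 6 + 2 + 4 + 4 + 0 + 1 + 1 + 1 + 6 + 1 + 6 + 5 + 5 + 2 + 4 + 4 + 4 + 6 + 5 = 79

79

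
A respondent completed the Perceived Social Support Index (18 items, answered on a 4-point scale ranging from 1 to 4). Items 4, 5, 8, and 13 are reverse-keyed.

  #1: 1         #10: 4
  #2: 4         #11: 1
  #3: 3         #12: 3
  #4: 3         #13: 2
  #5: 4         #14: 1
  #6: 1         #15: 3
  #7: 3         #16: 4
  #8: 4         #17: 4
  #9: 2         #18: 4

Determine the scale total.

45

Reverse-coded items (reverse-coded value = 5 − response):
  item 4: 5 − 3 = 2
  item 5: 5 − 4 = 1
  item 8: 5 − 4 = 1
  item 13: 5 − 2 = 3
Scored responses: 1, 4, 3, 2, 1, 1, 3, 1, 2, 4, 1, 3, 3, 1, 3, 4, 4, 4
Total = 1 + 4 + 3 + 2 + 1 + 1 + 3 + 1 + 2 + 4 + 1 + 3 + 3 + 1 + 3 + 4 + 4 + 4 = 45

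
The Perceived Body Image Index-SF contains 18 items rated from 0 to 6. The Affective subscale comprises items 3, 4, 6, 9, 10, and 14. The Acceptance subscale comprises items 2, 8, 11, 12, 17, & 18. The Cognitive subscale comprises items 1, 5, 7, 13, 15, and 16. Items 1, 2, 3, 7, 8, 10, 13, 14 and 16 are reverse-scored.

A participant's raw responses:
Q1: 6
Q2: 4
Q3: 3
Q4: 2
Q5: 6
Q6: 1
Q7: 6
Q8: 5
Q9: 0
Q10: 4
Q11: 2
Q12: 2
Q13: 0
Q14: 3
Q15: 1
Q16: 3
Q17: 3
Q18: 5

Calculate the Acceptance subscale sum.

Acceptance items: 2, 8, 11, 12, 17, 18.
Of these, items 2 and 8 are reverse-scored; on a 0–6 scale, reversed = 6 − raw.
  item 2: 6 − 4 = 2
  item 8: 6 − 5 = 1
  item 11: 2
  item 12: 2
  item 17: 3
  item 18: 5
Sum = 2 + 1 + 2 + 2 + 3 + 5 = 15

15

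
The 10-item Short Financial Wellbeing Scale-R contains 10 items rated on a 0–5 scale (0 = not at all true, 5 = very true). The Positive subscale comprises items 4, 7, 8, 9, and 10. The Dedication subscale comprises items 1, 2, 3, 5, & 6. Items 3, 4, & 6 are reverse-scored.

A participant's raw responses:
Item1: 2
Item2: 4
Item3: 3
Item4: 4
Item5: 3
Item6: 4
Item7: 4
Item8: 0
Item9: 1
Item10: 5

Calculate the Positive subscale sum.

11

Positive items: 4, 7, 8, 9, 10.
Of these, item 4 is reverse-scored; reversed = (0+5) − raw = 5 − raw.
  item 4: 5 − 4 = 1
  item 7: 4
  item 8: 0
  item 9: 1
  item 10: 5
Sum = 1 + 4 + 0 + 1 + 5 = 11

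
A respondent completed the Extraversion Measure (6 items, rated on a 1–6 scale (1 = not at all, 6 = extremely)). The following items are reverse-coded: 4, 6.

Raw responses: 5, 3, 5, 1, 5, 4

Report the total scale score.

Reversing items 4 and 6 with 7 − raw:
Total = 5 + 3 + 5 + (7−1) + 5 + (7−4)
      = 5 + 3 + 5 + 6 + 5 + 3 = 27

27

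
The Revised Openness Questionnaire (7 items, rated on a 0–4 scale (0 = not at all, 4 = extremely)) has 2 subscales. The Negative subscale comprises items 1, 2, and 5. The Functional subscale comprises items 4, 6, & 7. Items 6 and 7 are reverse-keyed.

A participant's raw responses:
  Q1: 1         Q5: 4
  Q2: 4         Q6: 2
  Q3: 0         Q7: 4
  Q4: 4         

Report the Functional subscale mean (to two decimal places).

Functional items: 4, 6, 7.
Of these, items 6 & 7 are reverse-keyed; on a 0–4 scale, reversed = 4 − raw.
  item 4: 4
  item 6: 4 − 2 = 2
  item 7: 4 − 4 = 0
Sum = 4 + 2 + 0 = 6
Mean = 6 / 3 = 2.00

2.00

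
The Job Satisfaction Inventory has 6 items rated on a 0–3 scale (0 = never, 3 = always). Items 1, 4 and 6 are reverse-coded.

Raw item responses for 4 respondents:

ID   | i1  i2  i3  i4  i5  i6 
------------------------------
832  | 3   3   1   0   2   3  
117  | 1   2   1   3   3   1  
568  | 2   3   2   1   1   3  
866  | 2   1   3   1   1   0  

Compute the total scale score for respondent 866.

11

Respondent 866 raw: 2, 1, 3, 1, 1, 0.
Reverse-coded (on a 0–3 scale, reversed = 3 − raw):
  item 1: 3 − 2 = 1
  item 2: 1
  item 3: 3
  item 4: 3 − 1 = 2
  item 5: 1
  item 6: 3 − 0 = 3
Sum = 1 + 1 + 3 + 2 + 1 + 3 = 11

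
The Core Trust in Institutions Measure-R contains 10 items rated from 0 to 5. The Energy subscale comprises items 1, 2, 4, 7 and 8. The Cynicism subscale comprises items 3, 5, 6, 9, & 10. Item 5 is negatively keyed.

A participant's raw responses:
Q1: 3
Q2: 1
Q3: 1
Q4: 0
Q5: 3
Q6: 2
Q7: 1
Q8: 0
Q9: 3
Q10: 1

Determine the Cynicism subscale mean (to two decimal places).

Cynicism items: 3, 5, 6, 9, 10.
Of these, item 5 is negatively keyed; reverse-coded value = 5 − response.
  item 3: 1
  item 5: 5 − 3 = 2
  item 6: 2
  item 9: 3
  item 10: 1
Sum = 1 + 2 + 2 + 3 + 1 = 9
Mean = 9 / 5 = 1.80

1.80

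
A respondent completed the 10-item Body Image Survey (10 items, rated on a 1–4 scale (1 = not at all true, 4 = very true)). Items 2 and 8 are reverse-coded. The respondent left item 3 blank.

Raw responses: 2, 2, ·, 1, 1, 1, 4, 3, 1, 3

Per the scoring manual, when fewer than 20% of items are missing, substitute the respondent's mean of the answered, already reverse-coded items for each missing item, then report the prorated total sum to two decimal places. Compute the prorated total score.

20.00

Reverse-coded (reverse-coded value = 5 − response):
  item 2: 5 − 2 = 3
  item 8: 5 − 3 = 2
Completed scored items (9 of 10): 2, 3, 1, 1, 1, 4, 2, 1, 3; sum = 18.
Person mean = 18 / 9 ≈ 2.0000
Prorated total = (18 / 9) × 10 = 20.00 (to 2 dp)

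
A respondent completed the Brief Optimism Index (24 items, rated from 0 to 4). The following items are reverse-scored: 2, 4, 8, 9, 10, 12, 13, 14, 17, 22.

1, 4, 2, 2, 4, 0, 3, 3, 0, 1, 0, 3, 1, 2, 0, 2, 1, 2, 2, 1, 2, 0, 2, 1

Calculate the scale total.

45

Raw sum = 39. Reverse-scored items: 2, 4, 8, 9, 10, 12, 13, 14, 17, 22; their raw sum = 17.
Each reversal replaces raw with 4 − raw, changing the total by 4 − 2·raw per item.
Total = 39 + 10·4 − 2·17 = 39 + 40 − 34 = 45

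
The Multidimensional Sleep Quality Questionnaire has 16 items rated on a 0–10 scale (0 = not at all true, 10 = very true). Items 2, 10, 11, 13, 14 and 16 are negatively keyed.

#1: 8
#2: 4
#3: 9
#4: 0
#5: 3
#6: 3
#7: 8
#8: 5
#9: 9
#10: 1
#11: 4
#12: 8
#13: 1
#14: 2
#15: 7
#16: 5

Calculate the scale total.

Raw sum = 77. Negatively keyed items: 2, 10, 11, 13, 14, 16; their raw sum = 17.
Each reversal replaces raw with 10 − raw, changing the total by 10 − 2·raw per item.
Total = 77 + 6·10 − 2·17 = 77 + 60 − 34 = 103

103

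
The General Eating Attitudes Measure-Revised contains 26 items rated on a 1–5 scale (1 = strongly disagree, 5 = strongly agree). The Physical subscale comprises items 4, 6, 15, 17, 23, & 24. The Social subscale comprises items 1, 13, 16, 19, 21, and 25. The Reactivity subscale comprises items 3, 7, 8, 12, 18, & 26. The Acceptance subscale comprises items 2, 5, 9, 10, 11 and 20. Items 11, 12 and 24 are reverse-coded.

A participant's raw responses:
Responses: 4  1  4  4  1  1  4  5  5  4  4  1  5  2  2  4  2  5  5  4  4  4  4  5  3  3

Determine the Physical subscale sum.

Physical items: 4, 6, 15, 17, 23, 24.
Of these, item 24 is reverse-coded; reverse-coded value = 6 − response.
  item 4: 4
  item 6: 1
  item 15: 2
  item 17: 2
  item 23: 4
  item 24: 6 − 5 = 1
Sum = 4 + 1 + 2 + 2 + 4 + 1 = 14

14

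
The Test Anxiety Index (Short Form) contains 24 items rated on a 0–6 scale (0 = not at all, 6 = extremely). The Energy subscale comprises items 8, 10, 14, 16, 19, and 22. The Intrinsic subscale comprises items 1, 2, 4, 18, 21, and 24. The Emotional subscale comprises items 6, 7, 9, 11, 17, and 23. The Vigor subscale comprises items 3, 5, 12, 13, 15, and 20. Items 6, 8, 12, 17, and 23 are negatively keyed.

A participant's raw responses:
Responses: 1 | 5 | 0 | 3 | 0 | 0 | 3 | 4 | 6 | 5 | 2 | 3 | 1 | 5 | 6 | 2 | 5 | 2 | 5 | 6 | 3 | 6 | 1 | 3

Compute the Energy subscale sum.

25

Energy items: 8, 10, 14, 16, 19, 22.
Of these, item 8 is negatively keyed; on a 0–6 scale, reversed = 6 − raw.
  item 8: 6 − 4 = 2
  item 10: 5
  item 14: 5
  item 16: 2
  item 19: 5
  item 22: 6
Sum = 2 + 5 + 5 + 2 + 5 + 6 = 25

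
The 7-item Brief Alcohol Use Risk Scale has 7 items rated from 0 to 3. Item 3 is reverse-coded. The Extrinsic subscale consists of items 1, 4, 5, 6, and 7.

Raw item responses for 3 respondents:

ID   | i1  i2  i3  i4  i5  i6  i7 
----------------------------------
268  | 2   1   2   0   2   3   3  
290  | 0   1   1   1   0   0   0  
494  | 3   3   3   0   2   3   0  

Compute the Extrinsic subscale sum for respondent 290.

Respondent 290 raw: 0, 1, 1, 1, 0, 0, 0.
Extrinsic items: 1, 4, 5, 6, 7.
Reverse-coded (on a 0–3 scale, reversed = 3 − raw):
  item 1: 0
  item 4: 1
  item 5: 0
  item 6: 0
  item 7: 0
Sum = 0 + 1 + 0 + 0 + 0 = 1

1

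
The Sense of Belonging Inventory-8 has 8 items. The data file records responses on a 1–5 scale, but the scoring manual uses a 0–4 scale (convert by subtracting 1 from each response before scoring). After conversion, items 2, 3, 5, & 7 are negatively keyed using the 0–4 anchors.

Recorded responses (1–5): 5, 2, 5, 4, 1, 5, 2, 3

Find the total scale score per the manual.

Convert to 0–4: 4, 1, 4, 3, 0, 4, 1, 2
Reverse-coded (reverse-coded value = 4 − response):
  item 2: 4 − 1 = 3
  item 3: 4 − 4 = 0
  item 5: 4 − 0 = 4
  item 7: 4 − 1 = 3
Scored: 4, 3, 0, 3, 4, 4, 3, 2
Total = 23

23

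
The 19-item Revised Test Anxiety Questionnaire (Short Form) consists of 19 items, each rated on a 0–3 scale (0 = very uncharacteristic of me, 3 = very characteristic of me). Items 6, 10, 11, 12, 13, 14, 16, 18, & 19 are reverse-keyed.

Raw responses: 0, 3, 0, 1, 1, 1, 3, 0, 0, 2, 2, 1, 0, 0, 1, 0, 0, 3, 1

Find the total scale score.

Reverse-coded items (on a 0–3 scale, reversed = 3 − raw):
  item 6: 3 − 1 = 2
  item 10: 3 − 2 = 1
  item 11: 3 − 2 = 1
  item 12: 3 − 1 = 2
  item 13: 3 − 0 = 3
  item 14: 3 − 0 = 3
  item 16: 3 − 0 = 3
  item 18: 3 − 3 = 0
  item 19: 3 − 1 = 2
Scored responses: 0, 3, 0, 1, 1, 2, 3, 0, 0, 1, 1, 2, 3, 3, 1, 3, 0, 0, 2
Total = 0 + 3 + 0 + 1 + 1 + 2 + 3 + 0 + 0 + 1 + 1 + 2 + 3 + 3 + 1 + 3 + 0 + 0 + 2 = 26

26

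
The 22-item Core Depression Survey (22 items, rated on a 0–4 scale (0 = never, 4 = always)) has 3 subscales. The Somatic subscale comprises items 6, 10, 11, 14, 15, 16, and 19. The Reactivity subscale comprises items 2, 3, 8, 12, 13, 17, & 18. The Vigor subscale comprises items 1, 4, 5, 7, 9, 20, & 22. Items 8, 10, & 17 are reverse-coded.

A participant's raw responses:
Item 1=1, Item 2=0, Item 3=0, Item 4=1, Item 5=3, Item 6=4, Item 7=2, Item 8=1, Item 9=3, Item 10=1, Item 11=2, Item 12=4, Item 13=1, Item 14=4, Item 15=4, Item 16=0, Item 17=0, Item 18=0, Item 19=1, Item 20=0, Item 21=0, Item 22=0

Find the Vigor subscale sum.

Vigor items: 1, 4, 5, 7, 9, 20, 22.
  item 1: 1
  item 4: 1
  item 5: 3
  item 7: 2
  item 9: 3
  item 20: 0
  item 22: 0
Sum = 1 + 1 + 3 + 2 + 3 + 0 + 0 = 10

10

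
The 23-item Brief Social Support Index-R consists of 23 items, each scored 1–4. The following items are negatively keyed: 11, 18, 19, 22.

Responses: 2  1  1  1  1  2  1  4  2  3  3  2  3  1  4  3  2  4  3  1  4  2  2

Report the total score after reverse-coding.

Apply reverse scoring (reversed = (1+4) − raw = 5 − raw):
  item 11: 5 − 3 = 2
  item 18: 5 − 4 = 1
  item 19: 5 − 3 = 2
  item 22: 5 − 2 = 3
After reverse-coding: 2, 1, 1, 1, 1, 2, 1, 4, 2, 3, 2, 2, 3, 1, 4, 3, 2, 1, 2, 1, 4, 3, 2
Total = 2 + 1 + 1 + 1 + 1 + 2 + 1 + 4 + 2 + 3 + 2 + 2 + 3 + 1 + 4 + 3 + 2 + 1 + 2 + 1 + 4 + 3 + 2 = 48

48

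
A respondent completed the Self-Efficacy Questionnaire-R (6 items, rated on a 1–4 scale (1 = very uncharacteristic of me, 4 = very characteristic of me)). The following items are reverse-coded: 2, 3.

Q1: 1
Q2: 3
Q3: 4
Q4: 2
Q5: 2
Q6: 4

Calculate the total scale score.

12

Apply reverse scoring (reverse-coded value = 5 − response):
  item 2: 5 − 3 = 2
  item 3: 5 − 4 = 1
After reverse-coding: 1, 2, 1, 2, 2, 4
Total = 1 + 2 + 1 + 2 + 2 + 4 = 12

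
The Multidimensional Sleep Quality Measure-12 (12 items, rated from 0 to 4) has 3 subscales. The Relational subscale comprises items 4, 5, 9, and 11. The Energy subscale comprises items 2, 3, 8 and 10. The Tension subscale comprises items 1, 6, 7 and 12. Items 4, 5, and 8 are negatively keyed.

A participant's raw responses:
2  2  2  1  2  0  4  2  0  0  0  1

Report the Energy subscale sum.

Energy items: 2, 3, 8, 10.
Of these, item 8 is negatively keyed; reversed = (0+4) − raw = 4 − raw.
  item 2: 2
  item 3: 2
  item 8: 4 − 2 = 2
  item 10: 0
Sum = 2 + 2 + 2 + 0 = 6

6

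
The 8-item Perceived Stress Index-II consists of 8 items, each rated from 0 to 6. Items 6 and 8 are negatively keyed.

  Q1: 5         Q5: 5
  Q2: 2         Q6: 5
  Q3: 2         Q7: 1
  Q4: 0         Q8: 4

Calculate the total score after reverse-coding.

Negatively keyed items use 6 − raw:
  item 6: 6 − 5 = 1
  item 8: 6 − 4 = 2
After reverse-coding: 5, 2, 2, 0, 5, 1, 1, 2
Total = 5 + 2 + 2 + 0 + 5 + 1 + 1 + 2 = 18

18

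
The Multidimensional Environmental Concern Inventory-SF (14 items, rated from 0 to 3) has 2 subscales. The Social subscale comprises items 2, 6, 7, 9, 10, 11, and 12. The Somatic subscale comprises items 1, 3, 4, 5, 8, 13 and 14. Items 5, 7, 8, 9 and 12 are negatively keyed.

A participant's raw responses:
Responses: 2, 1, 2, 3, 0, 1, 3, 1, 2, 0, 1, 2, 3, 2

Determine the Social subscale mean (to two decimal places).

Social items: 2, 6, 7, 9, 10, 11, 12.
Of these, items 7, 9 and 12 are negatively keyed; reversed = (0+3) − raw = 3 − raw.
  item 2: 1
  item 6: 1
  item 7: 3 − 3 = 0
  item 9: 3 − 2 = 1
  item 10: 0
  item 11: 1
  item 12: 3 − 2 = 1
Sum = 1 + 1 + 0 + 1 + 0 + 1 + 1 = 5
Mean = 5 / 7 = 0.71

0.71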